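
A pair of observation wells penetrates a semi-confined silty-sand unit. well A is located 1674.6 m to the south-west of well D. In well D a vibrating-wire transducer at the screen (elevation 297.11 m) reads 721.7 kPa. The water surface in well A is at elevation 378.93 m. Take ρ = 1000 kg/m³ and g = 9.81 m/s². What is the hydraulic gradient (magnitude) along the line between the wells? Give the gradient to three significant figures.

i ≈ 0.00493

Pressure head at well D: ψ = P/(ρg) = 721.7×1000 / (1000 × 9.81) = 73.57 m.
Total head at well D: h = z + ψ = 297.11 + 73.57 = 370.68 m.
Total head at well A: h = 378.93 m (water level in the piezometer is the total head).
Head difference: h(well D) − h(well A) = 370.68 − 378.93 = -8.25 m.
Hydraulic gradient: i = |Δh| / L = 8.25 / 1674.6 = 0.00493.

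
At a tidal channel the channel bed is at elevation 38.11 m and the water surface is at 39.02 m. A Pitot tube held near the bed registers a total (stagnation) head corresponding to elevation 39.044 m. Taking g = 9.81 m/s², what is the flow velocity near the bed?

v ≈ 0.686 m/s

Near the bed, under hydrostatic conditions, the piezometric head (z + ψ) equals the free-surface elevation, 39.02 m.
Velocity head = total − piezometric = 39.044 − 39.02 = 0.024 m.
v = √(2g·h_v) = √(2 × 9.81 × 0.024) = 0.686 m/s.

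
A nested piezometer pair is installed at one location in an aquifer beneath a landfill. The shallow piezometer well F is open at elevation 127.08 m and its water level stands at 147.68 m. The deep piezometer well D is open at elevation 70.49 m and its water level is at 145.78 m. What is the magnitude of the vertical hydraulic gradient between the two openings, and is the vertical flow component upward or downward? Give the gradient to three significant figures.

Total head at well F: h = 147.68 m (water level in the standpipe).
Total head at well D: h = 145.78 m.
Δh = h(well F) − h(well D) = 147.68 − 145.78 = 1.90 m.
Vertical separation Δz = 127.08 − 70.49 = 56.59 m.
|i_v| = |Δh| / Δz = 1.90 / 56.59 = 0.0336.
Head is higher in the shallow piezometer, so vertical flow is downward (recharge condition).

|i_v| ≈ 0.0336; vertical flow is downward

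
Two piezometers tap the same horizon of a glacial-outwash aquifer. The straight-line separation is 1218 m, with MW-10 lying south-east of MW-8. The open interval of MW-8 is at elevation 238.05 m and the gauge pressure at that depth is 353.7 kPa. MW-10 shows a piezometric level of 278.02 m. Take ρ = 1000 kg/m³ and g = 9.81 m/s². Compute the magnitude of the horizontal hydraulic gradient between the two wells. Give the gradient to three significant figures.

i ≈ 0.00321

Pressure head at MW-8: ψ = P/(ρg) = 353.7×1000 / (1000 × 9.81) = 36.06 m.
Total head at MW-8: h = z + ψ = 238.05 + 36.06 = 274.11 m.
Total head at MW-10: h = 278.02 m (water level in the piezometer is the total head).
Head difference: h(MW-8) − h(MW-10) = 274.11 − 278.02 = -3.91 m.
Hydraulic gradient: i = |Δh| / L = 3.91 / 1218 = 0.00321.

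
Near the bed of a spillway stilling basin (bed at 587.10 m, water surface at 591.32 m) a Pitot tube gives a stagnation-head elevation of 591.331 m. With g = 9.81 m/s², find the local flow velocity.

Near the bed, under hydrostatic conditions, the piezometric head (z + ψ) equals the free-surface elevation, 591.32 m.
Velocity head = total − piezometric = 591.331 − 591.32 = 0.011 m.
v = √(2g·h_v) = √(2 × 9.81 × 0.011) = 0.465 m/s.

v ≈ 0.465 m/s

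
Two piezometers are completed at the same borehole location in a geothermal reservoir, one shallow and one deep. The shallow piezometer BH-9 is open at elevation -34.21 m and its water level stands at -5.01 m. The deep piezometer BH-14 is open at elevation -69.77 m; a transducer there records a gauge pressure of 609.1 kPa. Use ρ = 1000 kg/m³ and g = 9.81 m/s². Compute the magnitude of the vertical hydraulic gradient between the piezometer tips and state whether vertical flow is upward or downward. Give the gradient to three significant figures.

Total head at BH-9: h = -5.01 m (water level in the standpipe).
Pressure head at BH-14: ψ = P/(ρg) = 609.1×1000 / (1000 × 9.81) = 62.09 m.
Total head at BH-14: h = z + ψ = -69.77 + 62.09 = -7.68 m.
Δh = h(BH-9) − h(BH-14) = -5.01 − (-7.68) = 2.67 m.
Vertical separation Δz = -34.21 − (-69.77) = 35.56 m.
|i_v| = |Δh| / Δz = 2.67 / 35.56 = 0.0751.
Head is higher in the shallow piezometer, so vertical flow is downward (recharge condition).

|i_v| ≈ 0.0751; vertical flow is downward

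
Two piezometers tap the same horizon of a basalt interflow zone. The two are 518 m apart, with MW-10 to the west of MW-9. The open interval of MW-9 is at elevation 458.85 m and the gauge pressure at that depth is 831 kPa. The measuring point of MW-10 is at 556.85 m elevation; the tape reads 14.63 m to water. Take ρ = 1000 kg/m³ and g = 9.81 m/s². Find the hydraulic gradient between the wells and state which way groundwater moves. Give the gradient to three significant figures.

i ≈ 0.00259; groundwater flows toward the west

Pressure head at MW-9: ψ = P/(ρg) = 831×1000 / (1000 × 9.81) = 84.71 m.
Total head at MW-9: h = z + ψ = 458.85 + 84.71 = 543.56 m.
Total head at MW-10: h = 556.85 − 14.63 = 542.22 m.
Head difference: h(MW-9) − h(MW-10) = 543.56 − 542.22 = 1.34 m.
Hydraulic gradient: i = |Δh| / L = 1.34 / 518 = 0.00259.
Flow is from higher to lower head: from MW-9 toward MW-10, i.e. toward the west.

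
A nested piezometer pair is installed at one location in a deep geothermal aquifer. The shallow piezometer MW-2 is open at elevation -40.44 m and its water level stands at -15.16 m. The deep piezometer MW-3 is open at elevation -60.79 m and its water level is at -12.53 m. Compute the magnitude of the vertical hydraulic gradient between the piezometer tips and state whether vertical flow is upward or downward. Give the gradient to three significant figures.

|i_v| ≈ 0.129; vertical flow is upward

Total head at MW-2: h = -15.16 m (water level in the standpipe).
Total head at MW-3: h = -12.53 m.
Δh = h(MW-2) − h(MW-3) = -15.16 − (-12.53) = -2.63 m.
Vertical separation Δz = -40.44 − (-60.79) = 20.35 m.
|i_v| = |Δh| / Δz = 2.63 / 20.35 = 0.129.
Head is higher in the deep piezometer, so vertical flow is upward (discharge condition).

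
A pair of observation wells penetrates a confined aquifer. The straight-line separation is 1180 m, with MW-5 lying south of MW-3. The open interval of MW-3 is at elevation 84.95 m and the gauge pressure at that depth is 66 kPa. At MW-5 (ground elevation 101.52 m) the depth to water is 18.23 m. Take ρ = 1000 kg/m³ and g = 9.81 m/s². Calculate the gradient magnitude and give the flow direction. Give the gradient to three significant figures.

i ≈ 0.00711; groundwater flows toward the south

Pressure head at MW-3: ψ = P/(ρg) = 66×1000 / (1000 × 9.81) = 6.73 m.
Total head at MW-3: h = z + ψ = 84.95 + 6.73 = 91.68 m.
Total head at MW-5: h = 101.52 − 18.23 = 83.29 m.
Head difference: h(MW-3) − h(MW-5) = 91.68 − 83.29 = 8.39 m.
Hydraulic gradient: i = |Δh| / L = 8.39 / 1180 = 0.00711.
Flow is from higher to lower head: from MW-3 toward MW-5, i.e. toward the south.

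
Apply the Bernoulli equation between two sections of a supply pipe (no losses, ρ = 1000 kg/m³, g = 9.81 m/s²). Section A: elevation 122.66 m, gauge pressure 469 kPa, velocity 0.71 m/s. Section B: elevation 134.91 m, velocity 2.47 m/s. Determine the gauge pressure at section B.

P₂ ≈ 346 kPa

Pressure head at A: ψ₁ = P₁/(ρg) = 469×1000 / (1000 × 9.81) = 47.81 m.
Velocity heads: v₁²/2g = 0.71²/19.62 = 0.026 m; v₂²/2g = 2.47²/19.62 = 0.311 m.
Total head H = z₁ + ψ₁ + v₁²/2g = 122.66 + 47.81 + 0.026 = 170.50 m.
ψ₂ = H − z₂ − v₂²/2g = 170.50 − 134.91 − 0.311 = 35.28 m.
P₂ = ρgψ₂ = 1000 × 9.81 × 35.28 ≈ 346 kPa.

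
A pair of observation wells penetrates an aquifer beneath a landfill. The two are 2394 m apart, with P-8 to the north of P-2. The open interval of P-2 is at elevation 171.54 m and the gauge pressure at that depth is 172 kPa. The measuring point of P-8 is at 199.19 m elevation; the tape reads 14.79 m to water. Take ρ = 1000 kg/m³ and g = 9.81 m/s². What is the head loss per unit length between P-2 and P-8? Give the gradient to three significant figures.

Pressure head at P-2: ψ = P/(ρg) = 172×1000 / (1000 × 9.81) = 17.53 m.
Total head at P-2: h = z + ψ = 171.54 + 17.53 = 189.07 m.
Total head at P-8: h = 199.19 − 14.79 = 184.40 m.
Head difference: h(P-2) − h(P-8) = 189.07 − 184.40 = 4.67 m.
Hydraulic gradient: i = |Δh| / L = 4.67 / 2394 = 0.00195.

i ≈ 0.00195 m/m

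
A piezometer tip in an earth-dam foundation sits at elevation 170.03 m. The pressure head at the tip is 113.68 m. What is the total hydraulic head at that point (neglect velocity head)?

h = z + ψ = 170.03 + 113.68 = 283.71 m.

h ≈ 283.71 m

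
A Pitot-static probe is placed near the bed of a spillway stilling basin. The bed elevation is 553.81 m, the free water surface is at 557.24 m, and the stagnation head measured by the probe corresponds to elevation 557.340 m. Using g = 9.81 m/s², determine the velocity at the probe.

v ≈ 1.40 m/s

Near the bed, under hydrostatic conditions, the piezometric head (z + ψ) equals the free-surface elevation, 557.24 m.
Velocity head = total − piezometric = 557.340 − 557.24 = 0.100 m.
v = √(2g·h_v) = √(2 × 9.81 × 0.100) = 1.40 m/s.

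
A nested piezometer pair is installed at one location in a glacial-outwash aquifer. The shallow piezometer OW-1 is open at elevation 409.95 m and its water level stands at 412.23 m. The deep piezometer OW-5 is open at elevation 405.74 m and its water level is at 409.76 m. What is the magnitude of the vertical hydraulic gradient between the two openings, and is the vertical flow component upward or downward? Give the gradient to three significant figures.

|i_v| ≈ 0.587; vertical flow is downward

Total head at OW-1: h = 412.23 m (water level in the standpipe).
Total head at OW-5: h = 409.76 m.
Δh = h(OW-1) − h(OW-5) = 412.23 − 409.76 = 2.47 m.
Vertical separation Δz = 409.95 − 405.74 = 4.21 m.
|i_v| = |Δh| / Δz = 2.47 / 4.21 = 0.587.
Head is higher in the shallow piezometer, so vertical flow is downward (recharge condition).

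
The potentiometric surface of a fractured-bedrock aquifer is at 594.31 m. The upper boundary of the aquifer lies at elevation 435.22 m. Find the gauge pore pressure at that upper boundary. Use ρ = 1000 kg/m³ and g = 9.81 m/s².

Pressure head at the aquifer top: ψ = h − z = 594.31 − 435.22 = 159.09 m.
P = ρgψ = 1000 × 9.81 × 159.09 = 1560673 Pa ≈ 1560 kPa.

P ≈ 1560 kPa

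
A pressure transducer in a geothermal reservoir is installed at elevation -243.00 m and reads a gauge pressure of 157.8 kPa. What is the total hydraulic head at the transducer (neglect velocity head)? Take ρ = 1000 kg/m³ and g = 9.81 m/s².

h ≈ -226.91 m

ψ = P/(ρg) = 157.8×1000 / (1000 × 9.81) = 16.09 m.
h = z + ψ = -243.00 + 16.09 = -226.91 m.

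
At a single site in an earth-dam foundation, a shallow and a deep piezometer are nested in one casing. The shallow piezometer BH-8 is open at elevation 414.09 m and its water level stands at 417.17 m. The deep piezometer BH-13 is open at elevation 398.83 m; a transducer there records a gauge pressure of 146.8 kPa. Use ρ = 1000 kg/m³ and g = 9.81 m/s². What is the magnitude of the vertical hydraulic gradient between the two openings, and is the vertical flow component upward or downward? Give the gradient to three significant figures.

|i_v| ≈ 0.221; vertical flow is downward

Total head at BH-8: h = 417.17 m (water level in the standpipe).
Pressure head at BH-13: ψ = P/(ρg) = 146.8×1000 / (1000 × 9.81) = 14.96 m.
Total head at BH-13: h = z + ψ = 398.83 + 14.96 = 413.79 m.
Δh = h(BH-8) − h(BH-13) = 417.17 − 413.79 = 3.38 m.
Vertical separation Δz = 414.09 − 398.83 = 15.26 m.
|i_v| = |Δh| / Δz = 3.38 / 15.26 = 0.221.
Head is higher in the shallow piezometer, so vertical flow is downward (recharge condition).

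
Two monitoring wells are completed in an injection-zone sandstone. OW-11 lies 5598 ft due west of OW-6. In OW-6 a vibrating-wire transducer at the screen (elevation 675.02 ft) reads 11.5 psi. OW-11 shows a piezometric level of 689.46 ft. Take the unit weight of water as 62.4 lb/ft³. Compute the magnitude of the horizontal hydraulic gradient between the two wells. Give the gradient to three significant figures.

i ≈ 0.00216

Pressure head at OW-6: ψ = 144·P/γ = 144 × 11.5 / 62.4 = 26.54 ft.
Total head at OW-6: h = z + ψ = 675.02 + 26.54 = 701.56 ft.
Total head at OW-11: h = 689.46 ft (water level in the piezometer is the total head).
Head difference: h(OW-6) − h(OW-11) = 701.56 − 689.46 = 12.10 ft.
Hydraulic gradient: i = |Δh| / L = 12.10 / 5598 = 0.00216.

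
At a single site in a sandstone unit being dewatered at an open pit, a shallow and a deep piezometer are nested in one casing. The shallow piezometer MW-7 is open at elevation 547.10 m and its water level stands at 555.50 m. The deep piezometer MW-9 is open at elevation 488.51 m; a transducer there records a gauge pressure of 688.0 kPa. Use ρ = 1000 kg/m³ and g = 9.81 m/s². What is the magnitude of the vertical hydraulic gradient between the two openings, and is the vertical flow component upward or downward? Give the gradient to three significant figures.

Total head at MW-7: h = 555.50 m (water level in the standpipe).
Pressure head at MW-9: ψ = P/(ρg) = 688.0×1000 / (1000 × 9.81) = 70.13 m.
Total head at MW-9: h = z + ψ = 488.51 + 70.13 = 558.64 m.
Δh = h(MW-7) − h(MW-9) = 555.50 − 558.64 = -3.14 m.
Vertical separation Δz = 547.10 − 488.51 = 58.59 m.
|i_v| = |Δh| / Δz = 3.14 / 58.59 = 0.0536.
Head is higher in the deep piezometer, so vertical flow is upward (discharge condition).

|i_v| ≈ 0.0536; vertical flow is upward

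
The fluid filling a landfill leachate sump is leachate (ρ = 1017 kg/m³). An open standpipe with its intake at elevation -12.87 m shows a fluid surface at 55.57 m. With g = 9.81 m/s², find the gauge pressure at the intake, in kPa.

Pressure head ψ = h − z = 55.57 − (-12.87) = 68.44 m.
P = ρgψ = 1017 × 9.81 × 68.44 = 682810 Pa ≈ 683 kPa.

P ≈ 683 kPa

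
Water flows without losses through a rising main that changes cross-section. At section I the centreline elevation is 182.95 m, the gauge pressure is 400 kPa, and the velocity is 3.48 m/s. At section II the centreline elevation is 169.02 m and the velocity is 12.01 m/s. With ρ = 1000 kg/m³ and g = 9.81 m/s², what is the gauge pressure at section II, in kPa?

Pressure head at I: ψ₁ = P₁/(ρg) = 400×1000 / (1000 × 9.81) = 40.77 m.
Velocity heads: v₁²/2g = 3.48²/19.62 = 0.617 m; v₂²/2g = 12.01²/19.62 = 7.352 m.
Total head H = z₁ + ψ₁ + v₁²/2g = 182.95 + 40.77 + 0.617 = 224.34 m.
ψ₂ = H − z₂ − v₂²/2g = 224.34 − 169.02 − 7.352 = 47.97 m.
P₂ = ρgψ₂ = 1000 × 9.81 × 47.97 ≈ 471 kPa.

P₂ ≈ 471 kPa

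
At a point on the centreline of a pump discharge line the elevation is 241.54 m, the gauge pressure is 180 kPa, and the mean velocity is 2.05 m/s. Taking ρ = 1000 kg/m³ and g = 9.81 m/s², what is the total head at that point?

Pressure head ψ = P/(ρg) = 180×1000 / (1000 × 9.81) = 18.35 m.
Velocity head = v²/(2g) = 2.05² / (2 × 9.81) = 0.214 m.
h = z + ψ + v²/(2g) = 241.54 + 18.35 + 0.214 = 260.10 m.

h ≈ 260.10 m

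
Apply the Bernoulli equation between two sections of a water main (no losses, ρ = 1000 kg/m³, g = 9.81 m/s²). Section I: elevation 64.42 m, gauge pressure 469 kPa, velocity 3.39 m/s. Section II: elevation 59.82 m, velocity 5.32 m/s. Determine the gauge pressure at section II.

Pressure head at I: ψ₁ = P₁/(ρg) = 469×1000 / (1000 × 9.81) = 47.81 m.
Velocity heads: v₁²/2g = 3.39²/19.62 = 0.586 m; v₂²/2g = 5.32²/19.62 = 1.443 m.
Total head H = z₁ + ψ₁ + v₁²/2g = 64.42 + 47.81 + 0.586 = 112.82 m.
ψ₂ = H − z₂ − v₂²/2g = 112.82 − 59.82 − 1.443 = 51.56 m.
P₂ = ρgψ₂ = 1000 × 9.81 × 51.56 ≈ 506 kPa.

P₂ ≈ 506 kPa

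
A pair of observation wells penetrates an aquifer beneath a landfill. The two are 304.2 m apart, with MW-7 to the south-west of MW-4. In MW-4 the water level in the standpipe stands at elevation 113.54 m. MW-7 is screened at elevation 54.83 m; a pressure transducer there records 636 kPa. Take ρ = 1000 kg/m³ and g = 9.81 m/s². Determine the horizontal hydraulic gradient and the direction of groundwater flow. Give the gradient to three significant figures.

Total head at MW-4: h = 113.54 m (water level in the piezometer is the total head).
Pressure head at MW-7: ψ = P/(ρg) = 636×1000 / (1000 × 9.81) = 64.83 m.
Total head at MW-7: h = z + ψ = 54.83 + 64.83 = 119.66 m.
Head difference: h(MW-4) − h(MW-7) = 113.54 − 119.66 = -6.12 m.
Hydraulic gradient: i = |Δh| / L = 6.12 / 304.2 = 0.0201.
Flow is from higher to lower head: from MW-7 toward MW-4, i.e. toward the north-east.

i ≈ 0.0201; groundwater flows toward the north-east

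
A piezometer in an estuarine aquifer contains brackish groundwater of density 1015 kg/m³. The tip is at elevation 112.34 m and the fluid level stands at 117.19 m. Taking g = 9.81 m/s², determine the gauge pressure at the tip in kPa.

Pressure head ψ = h − z = 117.19 − 112.34 = 4.85 m.
P = ρgψ = 1015 × 9.81 × 4.85 = 48292 Pa ≈ 48.3 kPa.

P ≈ 48.3 kPa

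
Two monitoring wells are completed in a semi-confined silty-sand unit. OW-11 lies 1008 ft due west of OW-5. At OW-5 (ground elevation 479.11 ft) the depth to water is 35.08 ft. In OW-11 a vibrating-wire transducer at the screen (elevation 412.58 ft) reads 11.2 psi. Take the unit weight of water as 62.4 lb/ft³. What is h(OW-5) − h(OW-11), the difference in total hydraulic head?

Δh ≈ 5.60 ft

Total head at OW-5: h = 479.11 − 35.08 = 444.03 ft.
Pressure head at OW-11: ψ = 144·P/γ = 144 × 11.2 / 62.4 = 25.85 ft.
Total head at OW-11: h = z + ψ = 412.58 + 25.85 = 438.43 ft.
Head difference: h(OW-5) − h(OW-11) = 444.03 − 438.43 = 5.60 ft.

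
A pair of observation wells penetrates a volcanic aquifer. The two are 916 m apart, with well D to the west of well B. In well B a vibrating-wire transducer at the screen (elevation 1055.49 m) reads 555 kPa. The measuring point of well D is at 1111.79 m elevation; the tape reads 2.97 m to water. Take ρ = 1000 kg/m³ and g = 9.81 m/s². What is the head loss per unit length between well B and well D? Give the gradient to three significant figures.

i ≈ 0.00354 m/m

Pressure head at well B: ψ = P/(ρg) = 555×1000 / (1000 × 9.81) = 56.57 m.
Total head at well B: h = z + ψ = 1055.49 + 56.57 = 1112.06 m.
Total head at well D: h = 1111.79 − 2.97 = 1108.82 m.
Head difference: h(well B) − h(well D) = 1112.06 − 1108.82 = 3.24 m.
Hydraulic gradient: i = |Δh| / L = 3.24 / 916 = 0.00354.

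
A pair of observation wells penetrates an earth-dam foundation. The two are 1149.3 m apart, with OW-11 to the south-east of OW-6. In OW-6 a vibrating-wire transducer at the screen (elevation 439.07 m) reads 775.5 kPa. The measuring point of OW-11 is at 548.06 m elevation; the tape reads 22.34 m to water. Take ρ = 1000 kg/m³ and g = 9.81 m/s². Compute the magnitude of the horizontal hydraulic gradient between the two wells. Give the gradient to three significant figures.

i ≈ 0.00661

Pressure head at OW-6: ψ = P/(ρg) = 775.5×1000 / (1000 × 9.81) = 79.05 m.
Total head at OW-6: h = z + ψ = 439.07 + 79.05 = 518.12 m.
Total head at OW-11: h = 548.06 − 22.34 = 525.72 m.
Head difference: h(OW-6) − h(OW-11) = 518.12 − 525.72 = -7.60 m.
Hydraulic gradient: i = |Δh| / L = 7.60 / 1149.3 = 0.00661.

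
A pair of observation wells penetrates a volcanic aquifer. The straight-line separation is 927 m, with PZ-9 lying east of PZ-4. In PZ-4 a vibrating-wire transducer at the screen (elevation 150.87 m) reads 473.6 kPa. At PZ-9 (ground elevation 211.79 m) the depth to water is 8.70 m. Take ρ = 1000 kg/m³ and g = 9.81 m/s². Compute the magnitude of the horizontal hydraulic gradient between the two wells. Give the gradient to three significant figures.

Pressure head at PZ-4: ψ = P/(ρg) = 473.6×1000 / (1000 × 9.81) = 48.28 m.
Total head at PZ-4: h = z + ψ = 150.87 + 48.28 = 199.15 m.
Total head at PZ-9: h = 211.79 − 8.70 = 203.09 m.
Head difference: h(PZ-4) − h(PZ-9) = 199.15 − 203.09 = -3.94 m.
Hydraulic gradient: i = |Δh| / L = 3.94 / 927 = 0.00425.

i ≈ 0.00425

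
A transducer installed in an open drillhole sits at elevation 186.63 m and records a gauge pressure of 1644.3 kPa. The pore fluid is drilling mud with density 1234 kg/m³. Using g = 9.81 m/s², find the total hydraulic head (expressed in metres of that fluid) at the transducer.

ψ = P/(ρg) = 1644.3×1000 / (1234 × 9.81) = 135.83 m.
h = z + ψ = 186.63 + 135.83 = 322.46 m.

h ≈ 322.46 m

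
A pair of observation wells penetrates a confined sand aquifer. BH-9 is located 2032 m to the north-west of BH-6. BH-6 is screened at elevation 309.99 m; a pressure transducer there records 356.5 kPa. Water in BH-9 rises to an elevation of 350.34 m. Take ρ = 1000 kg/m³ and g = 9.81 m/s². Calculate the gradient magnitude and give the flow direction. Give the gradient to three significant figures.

Pressure head at BH-6: ψ = P/(ρg) = 356.5×1000 / (1000 × 9.81) = 36.34 m.
Total head at BH-6: h = z + ψ = 309.99 + 36.34 = 346.33 m.
Total head at BH-9: h = 350.34 m (water level in the piezometer is the total head).
Head difference: h(BH-6) − h(BH-9) = 346.33 − 350.34 = -4.01 m.
Hydraulic gradient: i = |Δh| / L = 4.01 / 2032 = 0.00197.
Flow is from higher to lower head: from BH-9 toward BH-6, i.e. toward the south-east.

i ≈ 0.00197; groundwater flows toward the south-east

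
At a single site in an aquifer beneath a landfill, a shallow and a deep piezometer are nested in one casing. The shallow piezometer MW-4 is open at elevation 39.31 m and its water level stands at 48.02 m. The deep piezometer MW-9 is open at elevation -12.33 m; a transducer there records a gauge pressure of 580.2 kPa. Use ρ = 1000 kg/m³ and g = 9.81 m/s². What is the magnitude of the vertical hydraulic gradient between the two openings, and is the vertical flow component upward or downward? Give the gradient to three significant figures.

|i_v| ≈ 0.0234; vertical flow is downward

Total head at MW-4: h = 48.02 m (water level in the standpipe).
Pressure head at MW-9: ψ = P/(ρg) = 580.2×1000 / (1000 × 9.81) = 59.14 m.
Total head at MW-9: h = z + ψ = -12.33 + 59.14 = 46.81 m.
Δh = h(MW-4) − h(MW-9) = 48.02 − 46.81 = 1.21 m.
Vertical separation Δz = 39.31 − (-12.33) = 51.64 m.
|i_v| = |Δh| / Δz = 1.21 / 51.64 = 0.0234.
Head is higher in the shallow piezometer, so vertical flow is downward (recharge condition).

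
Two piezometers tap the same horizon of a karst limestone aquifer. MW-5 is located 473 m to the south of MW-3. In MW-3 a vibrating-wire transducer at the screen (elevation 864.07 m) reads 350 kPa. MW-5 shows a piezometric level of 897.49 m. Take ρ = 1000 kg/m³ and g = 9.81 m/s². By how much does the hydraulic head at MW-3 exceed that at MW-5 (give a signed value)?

Pressure head at MW-3: ψ = P/(ρg) = 350×1000 / (1000 × 9.81) = 35.68 m.
Total head at MW-3: h = z + ψ = 864.07 + 35.68 = 899.75 m.
Total head at MW-5: h = 897.49 m (water level in the piezometer is the total head).
Head difference: h(MW-3) − h(MW-5) = 899.75 − 897.49 = 2.26 m.

Δh ≈ 2.26 m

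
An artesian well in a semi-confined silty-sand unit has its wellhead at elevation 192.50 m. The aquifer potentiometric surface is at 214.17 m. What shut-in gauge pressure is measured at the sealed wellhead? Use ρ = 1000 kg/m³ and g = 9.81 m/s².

Head above the cap: Δh = 214.17 − 192.50 = 21.67 m.
P = ρgΔh = 1000 × 9.81 × 21.67 = 212583 Pa ≈ 213 kPa.

P ≈ 213 kPa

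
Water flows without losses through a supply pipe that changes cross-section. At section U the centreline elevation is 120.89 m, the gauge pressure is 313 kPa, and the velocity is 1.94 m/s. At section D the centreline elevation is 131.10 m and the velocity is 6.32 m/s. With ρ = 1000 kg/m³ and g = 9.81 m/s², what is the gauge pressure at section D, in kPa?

P₂ ≈ 195 kPa

Pressure head at U: ψ₁ = P₁/(ρg) = 313×1000 / (1000 × 9.81) = 31.91 m.
Velocity heads: v₁²/2g = 1.94²/19.62 = 0.192 m; v₂²/2g = 6.32²/19.62 = 2.036 m.
Total head H = z₁ + ψ₁ + v₁²/2g = 120.89 + 31.91 + 0.192 = 152.99 m.
ψ₂ = H − z₂ − v₂²/2g = 152.99 − 131.10 − 2.036 = 19.85 m.
P₂ = ρgψ₂ = 1000 × 9.81 × 19.85 ≈ 195 kPa.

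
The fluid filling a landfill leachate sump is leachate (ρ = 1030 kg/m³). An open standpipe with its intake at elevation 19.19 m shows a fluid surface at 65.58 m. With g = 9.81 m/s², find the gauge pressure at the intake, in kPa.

P ≈ 469 kPa

Pressure head ψ = h − z = 65.58 − 19.19 = 46.39 m.
P = ρgψ = 1030 × 9.81 × 46.39 = 468738 Pa ≈ 469 kPa.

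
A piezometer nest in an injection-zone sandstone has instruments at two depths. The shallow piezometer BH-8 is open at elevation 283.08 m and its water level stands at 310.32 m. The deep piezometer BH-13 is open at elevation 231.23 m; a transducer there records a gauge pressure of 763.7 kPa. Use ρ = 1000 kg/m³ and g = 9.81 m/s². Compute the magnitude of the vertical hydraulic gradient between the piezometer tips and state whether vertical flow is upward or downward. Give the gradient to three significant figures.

|i_v| ≈ 0.0239; vertical flow is downward

Total head at BH-8: h = 310.32 m (water level in the standpipe).
Pressure head at BH-13: ψ = P/(ρg) = 763.7×1000 / (1000 × 9.81) = 77.85 m.
Total head at BH-13: h = z + ψ = 231.23 + 77.85 = 309.08 m.
Δh = h(BH-8) − h(BH-13) = 310.32 − 309.08 = 1.24 m.
Vertical separation Δz = 283.08 − 231.23 = 51.85 m.
|i_v| = |Δh| / Δz = 1.24 / 51.85 = 0.0239.
Head is higher in the shallow piezometer, so vertical flow is downward (recharge condition).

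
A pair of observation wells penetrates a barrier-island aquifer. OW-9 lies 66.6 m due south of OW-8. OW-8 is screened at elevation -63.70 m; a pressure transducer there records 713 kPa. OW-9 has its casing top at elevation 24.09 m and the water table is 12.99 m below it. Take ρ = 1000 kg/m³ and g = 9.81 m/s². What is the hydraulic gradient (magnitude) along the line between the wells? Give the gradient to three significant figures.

i ≈ 0.0318

Pressure head at OW-8: ψ = P/(ρg) = 713×1000 / (1000 × 9.81) = 72.68 m.
Total head at OW-8: h = z + ψ = -63.70 + 72.68 = 8.98 m.
Total head at OW-9: h = 24.09 − 12.99 = 11.10 m.
Head difference: h(OW-8) − h(OW-9) = 8.98 − 11.10 = -2.12 m.
Hydraulic gradient: i = |Δh| / L = 2.12 / 66.6 = 0.0318.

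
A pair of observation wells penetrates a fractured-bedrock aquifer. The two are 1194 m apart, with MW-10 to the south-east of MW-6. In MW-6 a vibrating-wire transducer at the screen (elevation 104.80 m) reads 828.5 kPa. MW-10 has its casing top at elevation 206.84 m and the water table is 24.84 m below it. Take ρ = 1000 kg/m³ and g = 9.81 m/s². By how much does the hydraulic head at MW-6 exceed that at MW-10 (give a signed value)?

Δh ≈ 7.25 m

Pressure head at MW-6: ψ = P/(ρg) = 828.5×1000 / (1000 × 9.81) = 84.45 m.
Total head at MW-6: h = z + ψ = 104.80 + 84.45 = 189.25 m.
Total head at MW-10: h = 206.84 − 24.84 = 182.00 m.
Head difference: h(MW-6) − h(MW-10) = 189.25 − 182.00 = 7.25 m.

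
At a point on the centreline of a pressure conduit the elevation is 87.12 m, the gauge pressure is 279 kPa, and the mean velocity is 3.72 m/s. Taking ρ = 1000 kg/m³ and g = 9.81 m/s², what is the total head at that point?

Pressure head ψ = P/(ρg) = 279×1000 / (1000 × 9.81) = 28.44 m.
Velocity head = v²/(2g) = 3.72² / (2 × 9.81) = 0.705 m.
h = z + ψ + v²/(2g) = 87.12 + 28.44 + 0.705 = 116.27 m.

h ≈ 116.27 m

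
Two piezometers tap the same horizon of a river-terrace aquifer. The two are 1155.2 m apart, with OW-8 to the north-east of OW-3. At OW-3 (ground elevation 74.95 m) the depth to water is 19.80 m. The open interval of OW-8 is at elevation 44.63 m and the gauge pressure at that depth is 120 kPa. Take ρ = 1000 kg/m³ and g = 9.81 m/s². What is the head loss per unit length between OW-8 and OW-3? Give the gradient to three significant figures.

i ≈ 0.00148 m/m

Total head at OW-3: h = 74.95 − 19.80 = 55.15 m.
Pressure head at OW-8: ψ = P/(ρg) = 120×1000 / (1000 × 9.81) = 12.23 m.
Total head at OW-8: h = z + ψ = 44.63 + 12.23 = 56.86 m.
Head difference: h(OW-3) − h(OW-8) = 55.15 − 56.86 = -1.71 m.
Hydraulic gradient: i = |Δh| / L = 1.71 / 1155.2 = 0.00148.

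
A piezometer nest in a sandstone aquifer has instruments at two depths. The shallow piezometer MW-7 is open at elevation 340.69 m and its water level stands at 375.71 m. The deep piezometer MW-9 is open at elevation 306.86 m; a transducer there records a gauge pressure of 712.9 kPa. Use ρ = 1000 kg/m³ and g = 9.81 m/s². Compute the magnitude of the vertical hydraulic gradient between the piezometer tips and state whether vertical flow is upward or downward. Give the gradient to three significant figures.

Total head at MW-7: h = 375.71 m (water level in the standpipe).
Pressure head at MW-9: ψ = P/(ρg) = 712.9×1000 / (1000 × 9.81) = 72.67 m.
Total head at MW-9: h = z + ψ = 306.86 + 72.67 = 379.53 m.
Δh = h(MW-7) − h(MW-9) = 375.71 − 379.53 = -3.82 m.
Vertical separation Δz = 340.69 − 306.86 = 33.83 m.
|i_v| = |Δh| / Δz = 3.82 / 33.83 = 0.113.
Head is higher in the deep piezometer, so vertical flow is upward (discharge condition).

|i_v| ≈ 0.113; vertical flow is upward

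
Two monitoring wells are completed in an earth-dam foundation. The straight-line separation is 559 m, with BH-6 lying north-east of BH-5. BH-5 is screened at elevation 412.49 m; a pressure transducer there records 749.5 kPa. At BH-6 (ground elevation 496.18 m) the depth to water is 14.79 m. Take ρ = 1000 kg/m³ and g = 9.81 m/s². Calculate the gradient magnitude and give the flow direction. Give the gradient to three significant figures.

i ≈ 0.0134; groundwater flows toward the north-east

Pressure head at BH-5: ψ = P/(ρg) = 749.5×1000 / (1000 × 9.81) = 76.40 m.
Total head at BH-5: h = z + ψ = 412.49 + 76.40 = 488.89 m.
Total head at BH-6: h = 496.18 − 14.79 = 481.39 m.
Head difference: h(BH-5) − h(BH-6) = 488.89 − 481.39 = 7.50 m.
Hydraulic gradient: i = |Δh| / L = 7.50 / 559 = 0.0134.
Flow is from higher to lower head: from BH-5 toward BH-6, i.e. toward the north-east.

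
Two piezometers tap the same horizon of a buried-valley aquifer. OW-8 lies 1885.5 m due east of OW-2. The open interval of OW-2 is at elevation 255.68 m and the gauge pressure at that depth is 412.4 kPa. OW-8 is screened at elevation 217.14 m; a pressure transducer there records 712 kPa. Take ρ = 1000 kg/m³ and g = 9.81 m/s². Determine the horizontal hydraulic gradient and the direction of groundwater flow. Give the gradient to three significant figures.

i ≈ 0.00424; groundwater flows toward the east

Pressure head at OW-2: ψ = P/(ρg) = 412.4×1000 / (1000 × 9.81) = 42.04 m.
Total head at OW-2: h = z + ψ = 255.68 + 42.04 = 297.72 m.
Pressure head at OW-8: ψ = P/(ρg) = 712×1000 / (1000 × 9.81) = 72.58 m.
Total head at OW-8: h = z + ψ = 217.14 + 72.58 = 289.72 m.
Head difference: h(OW-2) − h(OW-8) = 297.72 − 289.72 = 8.00 m.
Hydraulic gradient: i = |Δh| / L = 8.00 / 1885.5 = 0.00424.
Flow is from higher to lower head: from OW-2 toward OW-8, i.e. toward the east.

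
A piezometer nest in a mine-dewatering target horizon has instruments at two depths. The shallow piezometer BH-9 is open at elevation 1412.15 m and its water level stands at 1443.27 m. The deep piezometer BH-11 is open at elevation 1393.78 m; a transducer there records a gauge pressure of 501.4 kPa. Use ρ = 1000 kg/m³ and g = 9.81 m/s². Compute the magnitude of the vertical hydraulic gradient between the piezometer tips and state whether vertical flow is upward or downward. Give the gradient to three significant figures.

Total head at BH-9: h = 1443.27 m (water level in the standpipe).
Pressure head at BH-11: ψ = P/(ρg) = 501.4×1000 / (1000 × 9.81) = 51.11 m.
Total head at BH-11: h = z + ψ = 1393.78 + 51.11 = 1444.89 m.
Δh = h(BH-9) − h(BH-11) = 1443.27 − 1444.89 = -1.62 m.
Vertical separation Δz = 1412.15 − 1393.78 = 18.37 m.
|i_v| = |Δh| / Δz = 1.62 / 18.37 = 0.0882.
Head is higher in the deep piezometer, so vertical flow is upward (discharge condition).

|i_v| ≈ 0.0882; vertical flow is upward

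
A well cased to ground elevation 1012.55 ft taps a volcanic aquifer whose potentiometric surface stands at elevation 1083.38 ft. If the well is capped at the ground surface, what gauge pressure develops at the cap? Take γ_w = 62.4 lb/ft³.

P ≈ 30.7 psi

Head above the cap: Δh = 1083.38 − 1012.55 = 70.83 ft.
P = γΔh/144 = 62.4 × 70.83 / 144 = 30.7 psi.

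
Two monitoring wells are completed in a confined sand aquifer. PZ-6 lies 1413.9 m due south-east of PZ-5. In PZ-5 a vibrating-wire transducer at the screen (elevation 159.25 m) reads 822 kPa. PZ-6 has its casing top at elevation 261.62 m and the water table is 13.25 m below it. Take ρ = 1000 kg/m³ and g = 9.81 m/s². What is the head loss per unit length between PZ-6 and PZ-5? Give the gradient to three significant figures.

Pressure head at PZ-5: ψ = P/(ρg) = 822×1000 / (1000 × 9.81) = 83.79 m.
Total head at PZ-5: h = z + ψ = 159.25 + 83.79 = 243.04 m.
Total head at PZ-6: h = 261.62 − 13.25 = 248.37 m.
Head difference: h(PZ-5) − h(PZ-6) = 243.04 − 248.37 = -5.33 m.
Hydraulic gradient: i = |Δh| / L = 5.33 / 1413.9 = 0.00377.

i ≈ 0.00377 m/m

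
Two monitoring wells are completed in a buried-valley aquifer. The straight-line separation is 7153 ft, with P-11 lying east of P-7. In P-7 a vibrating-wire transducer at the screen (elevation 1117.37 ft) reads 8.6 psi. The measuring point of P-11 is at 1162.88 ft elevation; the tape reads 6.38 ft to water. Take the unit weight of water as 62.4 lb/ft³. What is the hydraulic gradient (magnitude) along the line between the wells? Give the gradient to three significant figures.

i ≈ 0.00270

Pressure head at P-7: ψ = 144·P/γ = 144 × 8.6 / 62.4 = 19.85 ft.
Total head at P-7: h = z + ψ = 1117.37 + 19.85 = 1137.22 ft.
Total head at P-11: h = 1162.88 − 6.38 = 1156.50 ft.
Head difference: h(P-7) − h(P-11) = 1137.22 − 1156.50 = -19.28 ft.
Hydraulic gradient: i = |Δh| / L = 19.28 / 7153 = 0.00270.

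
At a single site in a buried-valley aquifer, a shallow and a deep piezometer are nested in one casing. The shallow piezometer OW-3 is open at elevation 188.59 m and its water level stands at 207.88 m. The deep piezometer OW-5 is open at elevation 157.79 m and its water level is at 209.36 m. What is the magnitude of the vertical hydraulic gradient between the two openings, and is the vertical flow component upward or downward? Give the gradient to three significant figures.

|i_v| ≈ 0.0481; vertical flow is upward

Total head at OW-3: h = 207.88 m (water level in the standpipe).
Total head at OW-5: h = 209.36 m.
Δh = h(OW-3) − h(OW-5) = 207.88 − 209.36 = -1.48 m.
Vertical separation Δz = 188.59 − 157.79 = 30.80 m.
|i_v| = |Δh| / Δz = 1.48 / 30.80 = 0.0481.
Head is higher in the deep piezometer, so vertical flow is upward (discharge condition).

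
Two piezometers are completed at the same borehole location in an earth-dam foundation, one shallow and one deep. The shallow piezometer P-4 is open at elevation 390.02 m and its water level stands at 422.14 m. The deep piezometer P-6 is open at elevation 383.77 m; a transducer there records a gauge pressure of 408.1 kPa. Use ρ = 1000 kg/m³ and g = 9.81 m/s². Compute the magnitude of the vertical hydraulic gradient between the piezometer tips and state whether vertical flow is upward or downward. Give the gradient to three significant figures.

Total head at P-4: h = 422.14 m (water level in the standpipe).
Pressure head at P-6: ψ = P/(ρg) = 408.1×1000 / (1000 × 9.81) = 41.60 m.
Total head at P-6: h = z + ψ = 383.77 + 41.60 = 425.37 m.
Δh = h(P-4) − h(P-6) = 422.14 − 425.37 = -3.23 m.
Vertical separation Δz = 390.02 − 383.77 = 6.25 m.
|i_v| = |Δh| / Δz = 3.23 / 6.25 = 0.517.
Head is higher in the deep piezometer, so vertical flow is upward (discharge condition).

|i_v| ≈ 0.517; vertical flow is upward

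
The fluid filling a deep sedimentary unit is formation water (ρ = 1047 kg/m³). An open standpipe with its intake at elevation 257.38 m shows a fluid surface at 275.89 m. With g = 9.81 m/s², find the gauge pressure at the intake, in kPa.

Pressure head ψ = h − z = 275.89 − 257.38 = 18.51 m.
P = ρgψ = 1047 × 9.81 × 18.51 = 190118 Pa ≈ 190 kPa.

P ≈ 190 kPa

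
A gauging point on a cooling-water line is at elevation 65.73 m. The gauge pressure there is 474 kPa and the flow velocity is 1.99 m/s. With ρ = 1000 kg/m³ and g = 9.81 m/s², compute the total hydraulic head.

Pressure head ψ = P/(ρg) = 474×1000 / (1000 × 9.81) = 48.32 m.
Velocity head = v²/(2g) = 1.99² / (2 × 9.81) = 0.202 m.
h = z + ψ + v²/(2g) = 65.73 + 48.32 + 0.202 = 114.25 m.

h ≈ 114.25 m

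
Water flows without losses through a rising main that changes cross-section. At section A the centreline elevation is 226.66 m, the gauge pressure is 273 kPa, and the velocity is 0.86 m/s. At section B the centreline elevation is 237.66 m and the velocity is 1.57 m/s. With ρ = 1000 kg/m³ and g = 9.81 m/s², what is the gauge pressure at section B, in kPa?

P₂ ≈ 164 kPa

Pressure head at A: ψ₁ = P₁/(ρg) = 273×1000 / (1000 × 9.81) = 27.83 m.
Velocity heads: v₁²/2g = 0.86²/19.62 = 0.038 m; v₂²/2g = 1.57²/19.62 = 0.126 m.
Total head H = z₁ + ψ₁ + v₁²/2g = 226.66 + 27.83 + 0.038 = 254.53 m.
ψ₂ = H − z₂ − v₂²/2g = 254.53 − 237.66 − 0.126 = 16.74 m.
P₂ = ρgψ₂ = 1000 × 9.81 × 16.74 ≈ 164 kPa.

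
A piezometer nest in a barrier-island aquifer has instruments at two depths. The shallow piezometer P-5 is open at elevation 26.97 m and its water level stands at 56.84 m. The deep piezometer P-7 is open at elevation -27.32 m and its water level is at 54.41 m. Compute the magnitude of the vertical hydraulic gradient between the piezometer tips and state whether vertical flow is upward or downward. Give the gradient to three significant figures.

|i_v| ≈ 0.0448; vertical flow is downward

Total head at P-5: h = 56.84 m (water level in the standpipe).
Total head at P-7: h = 54.41 m.
Δh = h(P-5) − h(P-7) = 56.84 − 54.41 = 2.43 m.
Vertical separation Δz = 26.97 − (-27.32) = 54.29 m.
|i_v| = |Δh| / Δz = 2.43 / 54.29 = 0.0448.
Head is higher in the shallow piezometer, so vertical flow is downward (recharge condition).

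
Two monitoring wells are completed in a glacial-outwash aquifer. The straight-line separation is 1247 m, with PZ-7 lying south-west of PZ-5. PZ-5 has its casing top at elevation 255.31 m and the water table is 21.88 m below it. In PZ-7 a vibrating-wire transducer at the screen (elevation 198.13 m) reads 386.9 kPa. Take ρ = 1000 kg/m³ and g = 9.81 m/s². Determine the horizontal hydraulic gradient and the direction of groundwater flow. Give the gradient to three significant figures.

Total head at PZ-5: h = 255.31 − 21.88 = 233.43 m.
Pressure head at PZ-7: ψ = P/(ρg) = 386.9×1000 / (1000 × 9.81) = 39.44 m.
Total head at PZ-7: h = z + ψ = 198.13 + 39.44 = 237.57 m.
Head difference: h(PZ-5) − h(PZ-7) = 233.43 − 237.57 = -4.14 m.
Hydraulic gradient: i = |Δh| / L = 4.14 / 1247 = 0.00332.
Flow is from higher to lower head: from PZ-7 toward PZ-5, i.e. toward the north-east.

i ≈ 0.00332; groundwater flows toward the north-east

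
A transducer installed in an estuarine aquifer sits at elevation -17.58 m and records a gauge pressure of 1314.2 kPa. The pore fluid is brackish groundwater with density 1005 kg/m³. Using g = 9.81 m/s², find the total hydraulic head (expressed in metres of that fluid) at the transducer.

ψ = P/(ρg) = 1314.2×1000 / (1005 × 9.81) = 133.30 m.
h = z + ψ = -17.58 + 133.30 = 115.72 m.

h ≈ 115.72 m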